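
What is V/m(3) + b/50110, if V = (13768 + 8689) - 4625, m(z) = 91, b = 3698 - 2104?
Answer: 446853287/2280005 ≈ 195.99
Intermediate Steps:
b = 1594
V = 17832 (V = 22457 - 4625 = 17832)
V/m(3) + b/50110 = 17832/91 + 1594/50110 = 17832*(1/91) + 1594*(1/50110) = 17832/91 + 797/25055 = 446853287/2280005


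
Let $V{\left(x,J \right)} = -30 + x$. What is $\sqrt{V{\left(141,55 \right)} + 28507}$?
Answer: $\sqrt{28618} \approx 169.17$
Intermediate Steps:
$\sqrt{V{\left(141,55 \right)} + 28507} = \sqrt{\left(-30 + 141\right) + 28507} = \sqrt{111 + 28507} = \sqrt{28618}$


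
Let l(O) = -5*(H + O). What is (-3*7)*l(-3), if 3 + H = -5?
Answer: -1155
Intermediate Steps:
H = -8 (H = -3 - 5 = -8)
l(O) = 40 - 5*O (l(O) = -5*(-8 + O) = 40 - 5*O)
(-3*7)*l(-3) = (-3*7)*(40 - 5*(-3)) = -21*(40 + 15) = -21*55 = -1155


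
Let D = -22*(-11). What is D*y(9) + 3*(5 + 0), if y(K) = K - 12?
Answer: -711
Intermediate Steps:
y(K) = -12 + K
D = 242
D*y(9) + 3*(5 + 0) = 242*(-12 + 9) + 3*(5 + 0) = 242*(-3) + 3*5 = -726 + 15 = -711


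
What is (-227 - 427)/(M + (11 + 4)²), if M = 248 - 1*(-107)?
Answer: -327/290 ≈ -1.1276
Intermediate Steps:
M = 355 (M = 248 + 107 = 355)
(-227 - 427)/(M + (11 + 4)²) = (-227 - 427)/(355 + (11 + 4)²) = -654/(355 + 15²) = -654/(355 + 225) = -654/580 = -654*1/580 = -327/290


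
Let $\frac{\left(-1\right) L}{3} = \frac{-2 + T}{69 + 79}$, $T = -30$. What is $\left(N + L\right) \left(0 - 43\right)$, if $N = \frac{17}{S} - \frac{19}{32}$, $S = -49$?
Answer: $\frac{728549}{58016} \approx 12.558$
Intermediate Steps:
$N = - \frac{1475}{1568}$ ($N = \frac{17}{-49} - \frac{19}{32} = 17 \left(- \frac{1}{49}\right) - \frac{19}{32} = - \frac{17}{49} - \frac{19}{32} = - \frac{1475}{1568} \approx -0.94069$)
$L = \frac{24}{37}$ ($L = - 3 \frac{-2 - 30}{69 + 79} = - 3 \left(- \frac{32}{148}\right) = - 3 \left(\left(-32\right) \frac{1}{148}\right) = \left(-3\right) \left(- \frac{8}{37}\right) = \frac{24}{37} \approx 0.64865$)
$\left(N + L\right) \left(0 - 43\right) = \left(- \frac{1475}{1568} + \frac{24}{37}\right) \left(0 - 43\right) = \left(- \frac{16943}{58016}\right) \left(-43\right) = \frac{728549}{58016}$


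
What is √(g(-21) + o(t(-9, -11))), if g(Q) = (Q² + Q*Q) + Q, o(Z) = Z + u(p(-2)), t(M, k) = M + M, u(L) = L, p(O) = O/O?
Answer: 2*√211 ≈ 29.052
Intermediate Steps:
p(O) = 1
t(M, k) = 2*M
o(Z) = 1 + Z (o(Z) = Z + 1 = 1 + Z)
g(Q) = Q + 2*Q² (g(Q) = (Q² + Q²) + Q = 2*Q² + Q = Q + 2*Q²)
√(g(-21) + o(t(-9, -11))) = √(-21*(1 + 2*(-21)) + (1 + 2*(-9))) = √(-21*(1 - 42) + (1 - 18)) = √(-21*(-41) - 17) = √(861 - 17) = √844 = 2*√211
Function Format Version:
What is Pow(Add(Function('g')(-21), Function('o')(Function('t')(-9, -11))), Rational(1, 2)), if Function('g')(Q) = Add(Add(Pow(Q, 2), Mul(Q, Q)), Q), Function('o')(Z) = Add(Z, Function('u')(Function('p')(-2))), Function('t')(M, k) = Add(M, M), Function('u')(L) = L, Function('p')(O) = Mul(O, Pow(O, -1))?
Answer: Mul(2, Pow(211, Rational(1, 2))) ≈ 29.052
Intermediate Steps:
Function('p')(O) = 1
Function('t')(M, k) = Mul(2, M)
Function('o')(Z) = Add(1, Z) (Function('o')(Z) = Add(Z, 1) = Add(1, Z))
Function('g')(Q) = Add(Q, Mul(2, Pow(Q, 2))) (Function('g')(Q) = Add(Add(Pow(Q, 2), Pow(Q, 2)), Q) = Add(Mul(2, Pow(Q, 2)), Q) = Add(Q, Mul(2, Pow(Q, 2))))
Pow(Add(Function('g')(-21), Function('o')(Function('t')(-9, -11))), Rational(1, 2)) = Pow(Add(Mul(-21, Add(1, Mul(2, -21))), Add(1, Mul(2, -9))), Rational(1, 2)) = Pow(Add(Mul(-21, Add(1, -42)), Add(1, -18)), Rational(1, 2)) = Pow(Add(Mul(-21, -41), -17), Rational(1, 2)) = Pow(Add(861, -17), Rational(1, 2)) = Pow(844, Rational(1, 2)) = Mul(2, Pow(211, Rational(1, 2)))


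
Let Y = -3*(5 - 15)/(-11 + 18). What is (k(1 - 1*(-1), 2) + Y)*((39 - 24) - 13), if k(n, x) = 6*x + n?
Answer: 256/7 ≈ 36.571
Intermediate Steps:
k(n, x) = n + 6*x
Y = 30/7 (Y = -(-30)/7 = -3*(-10/7) = 30/7 ≈ 4.2857)
(k(1 - 1*(-1), 2) + Y)*((39 - 24) - 13) = (((1 - 1*(-1)) + 6*2) + 30/7)*((39 - 24) - 13) = (((1 + 1) + 12) + 30/7)*(15 - 13) = ((2 + 12) + 30/7)*2 = (14 + 30/7)*2 = (128/7)*2 = 256/7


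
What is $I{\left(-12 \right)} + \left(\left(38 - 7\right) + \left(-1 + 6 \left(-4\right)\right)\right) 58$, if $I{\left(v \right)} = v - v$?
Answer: $348$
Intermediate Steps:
$I{\left(v \right)} = 0$
$I{\left(-12 \right)} + \left(\left(38 - 7\right) + \left(-1 + 6 \left(-4\right)\right)\right) 58 = 0 + \left(\left(38 - 7\right) + \left(-1 + 6 \left(-4\right)\right)\right) 58 = 0 + \left(31 - 25\right) 58 = 0 + 6 \cdot 58 = 0 + 348 = 348$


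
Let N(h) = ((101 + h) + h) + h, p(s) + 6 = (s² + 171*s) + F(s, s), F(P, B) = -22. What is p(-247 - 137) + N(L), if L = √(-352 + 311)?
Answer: 81865 + 3*I*√41 ≈ 81865.0 + 19.209*I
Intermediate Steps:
L = I*√41 (L = √(-41) = I*√41 ≈ 6.4031*I)
p(s) = -28 + s² + 171*s (p(s) = -6 + ((s² + 171*s) - 22) = -6 + (-22 + s² + 171*s) = -28 + s² + 171*s)
N(h) = 101 + 3*h (N(h) = (101 + 2*h) + h = 101 + 3*h)
p(-247 - 137) + N(L) = (-28 + (-247 - 137)² + 171*(-247 - 137)) + (101 + 3*(I*√41)) = (-28 + (-384)² + 171*(-384)) + (101 + 3*I*√41) = (-28 + 147456 - 65664) + (101 + 3*I*√41) = 81764 + (101 + 3*I*√41) = 81865 + 3*I*√41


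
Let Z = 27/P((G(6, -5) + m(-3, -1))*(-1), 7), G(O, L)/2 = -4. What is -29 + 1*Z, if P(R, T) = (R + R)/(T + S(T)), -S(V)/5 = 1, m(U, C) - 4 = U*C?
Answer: -2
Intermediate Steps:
G(O, L) = -8 (G(O, L) = 2*(-4) = -8)
m(U, C) = 4 + C*U (m(U, C) = 4 + U*C = 4 + C*U)
S(V) = -5 (S(V) = -5*1 = -5)
P(R, T) = 2*R/(-5 + T) (P(R, T) = (R + R)/(T - 5) = (2*R)/(-5 + T) = 2*R/(-5 + T))
Z = 27 (Z = 27/((2*((-8 + (4 - 1*(-3)))*(-1))/(-5 + 7))) = 27/((2*((-8 + (4 + 3))*(-1))/2)) = 27/((2*((-8 + 7)*(-1))*(1/2))) = 27/((2*(-1*(-1))*(1/2))) = 27/((2*1*(1/2))) = 27/1 = 27*1 = 27)
-29 + 1*Z = -29 + 1*27 = -29 + 27 = -2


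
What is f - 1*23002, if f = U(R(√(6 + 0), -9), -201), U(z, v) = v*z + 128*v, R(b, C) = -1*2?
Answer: -48328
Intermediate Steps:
R(b, C) = -2
U(z, v) = 128*v + v*z
f = -25326 (f = -201*(128 - 2) = -201*126 = -25326)
f - 1*23002 = -25326 - 1*23002 = -25326 - 23002 = -48328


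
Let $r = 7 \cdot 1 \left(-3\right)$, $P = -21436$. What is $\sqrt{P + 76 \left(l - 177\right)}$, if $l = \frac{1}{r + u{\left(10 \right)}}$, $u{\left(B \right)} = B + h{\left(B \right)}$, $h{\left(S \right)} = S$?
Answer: $2 i \sqrt{8741} \approx 186.99 i$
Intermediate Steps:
$r = -21$ ($r = 7 \left(-3\right) = -21$)
$u{\left(B \right)} = 2 B$ ($u{\left(B \right)} = B + B = 2 B$)
$l = -1$ ($l = \frac{1}{-21 + 2 \cdot 10} = \frac{1}{-21 + 20} = \frac{1}{-1} = -1$)
$\sqrt{P + 76 \left(l - 177\right)} = \sqrt{-21436 + 76 \left(-1 - 177\right)} = \sqrt{-21436 + 76 \left(-178\right)} = \sqrt{-21436 - 13528} = \sqrt{-34964} = 2 i \sqrt{8741}$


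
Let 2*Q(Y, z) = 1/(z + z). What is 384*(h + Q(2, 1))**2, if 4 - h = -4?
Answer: 26136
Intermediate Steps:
Q(Y, z) = 1/(4*z) (Q(Y, z) = 1/(2*(z + z)) = 1/(2*((2*z))) = (1/(2*z))/2 = 1/(4*z))
h = 8 (h = 4 - 1*(-4) = 4 + 4 = 8)
384*(h + Q(2, 1))**2 = 384*(8 + (1/4)/1)**2 = 384*(8 + (1/4)*1)**2 = 384*(8 + 1/4)**2 = 384*(33/4)**2 = 384*(1089/16) = 26136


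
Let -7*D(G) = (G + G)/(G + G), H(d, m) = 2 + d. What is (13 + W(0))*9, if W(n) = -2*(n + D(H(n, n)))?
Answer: 837/7 ≈ 119.57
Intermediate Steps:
D(G) = -1/7 (D(G) = -(G + G)/(7*(G + G)) = -2*G/(7*(2*G)) = -2*G*1/(2*G)/7 = -1/7*1 = -1/7)
W(n) = 2/7 - 2*n (W(n) = -2*(n - 1/7) = -2*(-1/7 + n) = 2/7 - 2*n)
(13 + W(0))*9 = (13 + (2/7 - 2*0))*9 = (13 + (2/7 + 0))*9 = (13 + 2/7)*9 = (93/7)*9 = 837/7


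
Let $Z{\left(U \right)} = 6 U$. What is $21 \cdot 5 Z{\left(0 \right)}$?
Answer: $0$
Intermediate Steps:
$21 \cdot 5 Z{\left(0 \right)} = 21 \cdot 5 \cdot 6 \cdot 0 = 105 \cdot 0 = 0$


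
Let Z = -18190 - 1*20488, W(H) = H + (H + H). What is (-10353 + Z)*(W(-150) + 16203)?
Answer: -772385343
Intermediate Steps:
W(H) = 3*H (W(H) = H + 2*H = 3*H)
Z = -38678 (Z = -18190 - 20488 = -38678)
(-10353 + Z)*(W(-150) + 16203) = (-10353 - 38678)*(3*(-150) + 16203) = -49031*(-450 + 16203) = -49031*15753 = -772385343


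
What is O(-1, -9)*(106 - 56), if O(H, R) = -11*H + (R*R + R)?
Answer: 4150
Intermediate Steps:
O(H, R) = R + R**2 - 11*H (O(H, R) = -11*H + (R**2 + R) = -11*H + (R + R**2) = R + R**2 - 11*H)
O(-1, -9)*(106 - 56) = (-9 + (-9)**2 - 11*(-1))*(106 - 56) = (-9 + 81 + 11)*50 = 83*50 = 4150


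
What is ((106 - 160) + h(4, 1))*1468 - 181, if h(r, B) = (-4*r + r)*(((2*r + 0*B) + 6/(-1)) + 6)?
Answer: -220381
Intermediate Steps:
h(r, B) = -6*r² (h(r, B) = (-3*r)*(((2*r + 0) + 6*(-1)) + 6) = (-3*r)*((2*r - 6) + 6) = (-3*r)*((-6 + 2*r) + 6) = (-3*r)*(2*r) = -6*r²)
((106 - 160) + h(4, 1))*1468 - 181 = ((106 - 160) - 6*4²)*1468 - 181 = (-54 - 6*16)*1468 - 181 = (-54 - 96)*1468 - 181 = -150*1468 - 181 = -220200 - 181 = -220381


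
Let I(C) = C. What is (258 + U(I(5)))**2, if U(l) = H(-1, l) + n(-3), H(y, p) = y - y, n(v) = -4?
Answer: 64516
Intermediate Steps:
H(y, p) = 0
U(l) = -4 (U(l) = 0 - 4 = -4)
(258 + U(I(5)))**2 = (258 - 4)**2 = 254**2 = 64516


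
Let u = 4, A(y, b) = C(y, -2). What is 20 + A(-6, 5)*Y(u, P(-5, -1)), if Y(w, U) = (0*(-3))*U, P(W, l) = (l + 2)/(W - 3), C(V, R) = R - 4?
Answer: 20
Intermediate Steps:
C(V, R) = -4 + R
A(y, b) = -6 (A(y, b) = -4 - 2 = -6)
P(W, l) = (2 + l)/(-3 + W)
Y(w, U) = 0 (Y(w, U) = 0*U = 0)
20 + A(-6, 5)*Y(u, P(-5, -1)) = 20 - 6*0 = 20 + 0 = 20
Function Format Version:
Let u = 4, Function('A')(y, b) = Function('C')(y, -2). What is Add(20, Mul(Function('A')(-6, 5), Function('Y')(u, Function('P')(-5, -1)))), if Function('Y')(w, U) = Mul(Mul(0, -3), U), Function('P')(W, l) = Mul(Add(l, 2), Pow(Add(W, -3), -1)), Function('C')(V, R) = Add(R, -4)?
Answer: 20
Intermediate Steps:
Function('C')(V, R) = Add(-4, R)
Function('A')(y, b) = -6 (Function('A')(y, b) = Add(-4, -2) = -6)
Function('P')(W, l) = Mul(Pow(Add(-3, W), -1), Add(2, l)) (Function('P')(W, l) = Mul(Add(2, l), Pow(Add(-3, W), -1)) = Mul(Pow(Add(-3, W), -1), Add(2, l)))
Function('Y')(w, U) = 0 (Function('Y')(w, U) = Mul(0, U) = 0)
Add(20, Mul(Function('A')(-6, 5), Function('Y')(u, Function('P')(-5, -1)))) = Add(20, Mul(-6, 0)) = Add(20, 0) = 20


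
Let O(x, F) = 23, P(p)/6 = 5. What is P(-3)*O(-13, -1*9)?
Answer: 690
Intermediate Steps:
P(p) = 30 (P(p) = 6*5 = 30)
P(-3)*O(-13, -1*9) = 30*23 = 690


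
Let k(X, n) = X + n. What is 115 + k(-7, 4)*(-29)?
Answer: 202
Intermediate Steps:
115 + k(-7, 4)*(-29) = 115 + (-7 + 4)*(-29) = 115 - 3*(-29) = 115 + 87 = 202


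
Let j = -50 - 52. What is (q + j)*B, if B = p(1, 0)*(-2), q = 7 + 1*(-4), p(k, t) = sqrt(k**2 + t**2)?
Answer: 198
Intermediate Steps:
q = 3 (q = 7 - 4 = 3)
j = -102
B = -2 (B = sqrt(1**2 + 0**2)*(-2) = sqrt(1 + 0)*(-2) = sqrt(1)*(-2) = 1*(-2) = -2)
(q + j)*B = (3 - 102)*(-2) = -99*(-2) = 198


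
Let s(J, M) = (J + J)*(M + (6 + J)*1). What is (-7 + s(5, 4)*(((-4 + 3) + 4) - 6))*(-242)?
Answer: 110594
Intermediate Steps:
s(J, M) = 2*J*(6 + J + M) (s(J, M) = (2*J)*(M + (6 + J)) = (2*J)*(6 + J + M) = 2*J*(6 + J + M))
(-7 + s(5, 4)*(((-4 + 3) + 4) - 6))*(-242) = (-7 + (2*5*(6 + 5 + 4))*(((-4 + 3) + 4) - 6))*(-242) = (-7 + (2*5*15)*((-1 + 4) - 6))*(-242) = (-7 + 150*(3 - 6))*(-242) = (-7 + 150*(-3))*(-242) = (-7 - 450)*(-242) = -457*(-242) = 110594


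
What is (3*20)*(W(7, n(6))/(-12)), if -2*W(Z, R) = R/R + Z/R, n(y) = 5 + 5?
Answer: 17/4 ≈ 4.2500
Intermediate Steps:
n(y) = 10
W(Z, R) = -1/2 - Z/(2*R) (W(Z, R) = -(R/R + Z/R)/2 = -(1 + Z/R)/2 = -1/2 - Z/(2*R))
(3*20)*(W(7, n(6))/(-12)) = (3*20)*(((1/2)*(-1*10 - 1*7)/10)/(-12)) = 60*(((1/2)*(1/10)*(-10 - 7))*(-1/12)) = 60*(((1/2)*(1/10)*(-17))*(-1/12)) = 60*(-17/20*(-1/12)) = 60*(17/240) = 17/4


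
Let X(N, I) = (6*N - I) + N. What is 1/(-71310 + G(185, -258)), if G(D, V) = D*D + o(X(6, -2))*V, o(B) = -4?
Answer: -1/36053 ≈ -2.7737e-5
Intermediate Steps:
X(N, I) = -I + 7*N (X(N, I) = (-I + 6*N) + N = -I + 7*N)
G(D, V) = D**2 - 4*V (G(D, V) = D*D - 4*V = D**2 - 4*V)
1/(-71310 + G(185, -258)) = 1/(-71310 + (185**2 - 4*(-258))) = 1/(-71310 + (34225 + 1032)) = 1/(-71310 + 35257) = 1/(-36053) = -1/36053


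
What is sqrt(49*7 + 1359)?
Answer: sqrt(1702) ≈ 41.255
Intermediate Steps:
sqrt(49*7 + 1359) = sqrt(343 + 1359) = sqrt(1702)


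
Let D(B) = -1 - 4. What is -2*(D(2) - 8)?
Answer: 26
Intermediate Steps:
D(B) = -5
-2*(D(2) - 8) = -2*(-5 - 8) = -2*(-13) = 26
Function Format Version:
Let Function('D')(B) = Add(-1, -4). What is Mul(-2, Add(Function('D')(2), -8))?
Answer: 26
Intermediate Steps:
Function('D')(B) = -5
Mul(-2, Add(Function('D')(2), -8)) = Mul(-2, Add(-5, -8)) = Mul(-2, -13) = 26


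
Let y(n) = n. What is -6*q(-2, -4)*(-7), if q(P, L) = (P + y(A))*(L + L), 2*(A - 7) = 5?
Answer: -2520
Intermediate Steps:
A = 19/2 (A = 7 + (½)*5 = 7 + 5/2 = 19/2 ≈ 9.5000)
q(P, L) = 2*L*(19/2 + P) (q(P, L) = (P + 19/2)*(L + L) = (19/2 + P)*(2*L) = 2*L*(19/2 + P))
-6*q(-2, -4)*(-7) = -(-24)*(19 + 2*(-2))*(-7) = -(-24)*(19 - 4)*(-7) = -(-24)*15*(-7) = -6*(-60)*(-7) = 360*(-7) = -2520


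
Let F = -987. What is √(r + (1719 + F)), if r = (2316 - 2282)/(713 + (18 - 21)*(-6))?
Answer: √1353554/43 ≈ 27.056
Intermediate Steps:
r = 2/43 (r = 34/(713 - 3*(-6)) = 34/(713 + 18) = 34/731 = 34*(1/731) = 2/43 ≈ 0.046512)
√(r + (1719 + F)) = √(2/43 + (1719 - 987)) = √(2/43 + 732) = √(31478/43) = √1353554/43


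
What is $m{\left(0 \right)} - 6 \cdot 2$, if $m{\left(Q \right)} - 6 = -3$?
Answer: $-9$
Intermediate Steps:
$m{\left(Q \right)} = 3$ ($m{\left(Q \right)} = 6 - 3 = 3$)
$m{\left(0 \right)} - 6 \cdot 2 = 3 - 6 \cdot 2 = 3 - 12 = -9$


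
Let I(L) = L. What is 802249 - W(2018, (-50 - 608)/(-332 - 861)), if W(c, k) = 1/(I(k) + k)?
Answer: 1055758491/1316 ≈ 8.0225e+5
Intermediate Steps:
W(c, k) = 1/(2*k) (W(c, k) = 1/(k + k) = 1/(2*k))
802249 - W(2018, (-50 - 608)/(-332 - 861)) = 802249 - 1/(2*((-50 - 608)/(-332 - 861))) = 802249 - 1/(2*((-658/(-1193)))) = 802249 - 1/(2*((-658*(-1/1193)))) = 802249 - 1/(2*658/1193) = 802249 - 1193/(2*658) = 802249 - 1*1193/1316 = 802249 - 1193/1316 = 1055758491/1316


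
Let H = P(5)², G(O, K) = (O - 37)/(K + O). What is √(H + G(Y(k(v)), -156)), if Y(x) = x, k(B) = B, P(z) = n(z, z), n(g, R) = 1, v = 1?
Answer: √29605/155 ≈ 1.1101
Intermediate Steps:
P(z) = 1
G(O, K) = (-37 + O)/(K + O)
H = 1 (H = 1² = 1)
√(H + G(Y(k(v)), -156)) = √(1 + (-37 + 1)/(-156 + 1)) = √(1 - 36/(-155)) = √(1 - 1/155*(-36)) = √(1 + 36/155) = √(191/155) = √29605/155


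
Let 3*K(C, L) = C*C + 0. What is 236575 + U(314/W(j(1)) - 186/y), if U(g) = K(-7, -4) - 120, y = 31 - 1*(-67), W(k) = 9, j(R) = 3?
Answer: 709414/3 ≈ 2.3647e+5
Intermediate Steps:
K(C, L) = C²/3 (K(C, L) = (C*C + 0)/3 = (C² + 0)/3 = C²/3)
y = 98 (y = 31 + 67 = 98)
U(g) = -311/3 (U(g) = (⅓)*(-7)² - 120 = (⅓)*49 - 120 = 49/3 - 120 = -311/3)
236575 + U(314/W(j(1)) - 186/y) = 236575 - 311/3 = 709414/3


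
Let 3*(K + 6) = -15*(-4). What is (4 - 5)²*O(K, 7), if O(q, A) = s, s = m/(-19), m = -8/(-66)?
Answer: -4/627 ≈ -0.0063796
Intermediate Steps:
m = 4/33 (m = -8*(-1/66) = 4/33 ≈ 0.12121)
K = 14 (K = -6 + (-15*(-4))/3 = -6 + (⅓)*60 = -6 + 20 = 14)
s = -4/627 (s = (4/33)/(-19) = (4/33)*(-1/19) = -4/627 ≈ -0.0063796)
O(q, A) = -4/627
(4 - 5)²*O(K, 7) = (4 - 5)²*(-4/627) = (-1)²*(-4/627) = 1*(-4/627) = -4/627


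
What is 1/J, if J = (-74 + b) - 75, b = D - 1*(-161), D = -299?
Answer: -1/287 ≈ -0.0034843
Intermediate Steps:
b = -138 (b = -299 - 1*(-161) = -299 + 161 = -138)
J = -287 (J = (-74 - 138) - 75 = -212 - 75 = -287)
1/J = 1/(-287) = -1/287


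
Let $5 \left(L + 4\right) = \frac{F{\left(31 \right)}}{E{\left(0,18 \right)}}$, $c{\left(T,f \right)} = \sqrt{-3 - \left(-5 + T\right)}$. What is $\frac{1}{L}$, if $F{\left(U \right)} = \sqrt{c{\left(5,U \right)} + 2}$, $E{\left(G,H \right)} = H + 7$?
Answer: $- \frac{1}{4 - \frac{\sqrt{2 + i \sqrt{3}}}{125}} \approx -0.25076 - 0.00028585 i$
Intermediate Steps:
$c{\left(T,f \right)} = \sqrt{2 - T}$
$E{\left(G,H \right)} = 7 + H$
$F{\left(U \right)} = \sqrt{2 + i \sqrt{3}}$ ($F{\left(U \right)} = \sqrt{\sqrt{2 - 5} + 2} = \sqrt{\sqrt{-3} + 2} = \sqrt{i \sqrt{3} + 2} = \sqrt{2 + i \sqrt{3}}$)
$L = -4 + \frac{\sqrt{2 + i \sqrt{3}}}{125}$ ($L = -4 + \frac{\sqrt{2 + i \sqrt{3}} \frac{1}{7 + 18}}{5} = -4 + \frac{\sqrt{2 + i \sqrt{3}} \cdot \frac{1}{25}}{5} = -4 + \frac{\frac{1}{25} \sqrt{2 + i \sqrt{3}}}{5} = -4 + \frac{\sqrt{2 + i \sqrt{3}}}{125} \approx -3.9878 + 0.0045458 i$)
$\frac{1}{L} = \frac{1}{-4 + \frac{\sqrt{2 + i \sqrt{3}}}{125}}$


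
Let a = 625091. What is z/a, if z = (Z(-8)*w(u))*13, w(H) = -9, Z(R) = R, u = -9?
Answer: 936/625091 ≈ 0.0014974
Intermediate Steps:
z = 936 (z = -8*(-9)*13 = 72*13 = 936)
z/a = 936/625091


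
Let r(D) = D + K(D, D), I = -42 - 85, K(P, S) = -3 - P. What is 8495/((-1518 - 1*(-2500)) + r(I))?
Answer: 8495/979 ≈ 8.6772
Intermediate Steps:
I = -127
r(D) = -3 (r(D) = D + (-3 - D) = -3)
8495/((-1518 - 1*(-2500)) + r(I)) = 8495/((-1518 - 1*(-2500)) - 3) = 8495/((-1518 + 2500) - 3) = 8495/(982 - 3) = 8495/979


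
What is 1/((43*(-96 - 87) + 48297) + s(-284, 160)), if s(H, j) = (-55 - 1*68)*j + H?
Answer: 1/20464 ≈ 4.8866e-5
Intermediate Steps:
s(H, j) = H - 123*j (s(H, j) = (-55 - 68)*j + H = -123*j + H = H - 123*j)
1/((43*(-96 - 87) + 48297) + s(-284, 160)) = 1/((43*(-96 - 87) + 48297) + (-284 - 123*160)) = 1/((43*(-183) + 48297) + (-284 - 19680)) = 1/((-7869 + 48297) - 19964) = 1/(40428 - 19964) = 1/20464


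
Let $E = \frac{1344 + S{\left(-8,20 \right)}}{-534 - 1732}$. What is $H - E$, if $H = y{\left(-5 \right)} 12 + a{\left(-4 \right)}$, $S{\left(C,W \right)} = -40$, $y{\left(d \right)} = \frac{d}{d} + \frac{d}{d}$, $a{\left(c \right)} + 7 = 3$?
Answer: $\frac{23312}{1133} \approx 20.575$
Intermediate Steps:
$a{\left(c \right)} = -4$ ($a{\left(c \right)} = -7 + 3 = -4$)
$y{\left(d \right)} = 2$ ($y{\left(d \right)} = 1 + 1 = 2$)
$H = 20$ ($H = 2 \cdot 12 - 4 = 24 - 4 = 20$)
$E = - \frac{652}{1133}$ ($E = \frac{1344 - 40}{-534 - 1732} = \frac{1304}{-2266} = 1304 \left(- \frac{1}{2266}\right) = - \frac{652}{1133} \approx -0.57546$)
$H - E = 20 - - \frac{652}{1133} = 20 + \frac{652}{1133} = \frac{23312}{1133}$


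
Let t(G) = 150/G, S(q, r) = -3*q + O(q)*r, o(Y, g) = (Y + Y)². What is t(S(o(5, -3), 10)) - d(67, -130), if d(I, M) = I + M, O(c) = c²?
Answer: 125625/1994 ≈ 63.002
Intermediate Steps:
o(Y, g) = 4*Y² (o(Y, g) = (2*Y)² = 4*Y²)
S(q, r) = -3*q + r*q² (S(q, r) = -3*q + q²*r = -3*q + r*q²)
t(S(o(5, -3), 10)) - d(67, -130) = 150/(((4*5²)*(-3 + (4*5²)*10))) - (67 - 130) = 150/(((4*25)*(-3 + (4*25)*10))) - 1*(-63) = 150/((100*(-3 + 100*10))) + 63 = 150/((100*(-3 + 1000))) + 63 = 150/((100*997)) + 63 = 150/99700 + 63 = 150*(1/99700) + 63 = 3/1994 + 63 = 125625/1994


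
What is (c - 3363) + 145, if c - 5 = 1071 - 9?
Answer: -2151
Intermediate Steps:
c = 1067 (c = 5 + (1071 - 9) = 5 + 1062 = 1067)
(c - 3363) + 145 = (1067 - 3363) + 145 = -2296 + 145 = -2151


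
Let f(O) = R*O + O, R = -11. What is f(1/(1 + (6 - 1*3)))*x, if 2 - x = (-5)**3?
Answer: -635/2 ≈ -317.50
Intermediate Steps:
f(O) = -10*O (f(O) = -11*O + O = -10*O)
x = 127 (x = 2 - 1*(-5)**3 = 2 - 1*(-125) = 2 + 125 = 127)
f(1/(1 + (6 - 1*3)))*x = -10/(1 + (6 - 1*3))*127 = -10/(1 + (6 - 3))*127 = -10/(1 + 3)*127 = -10/4*127 = -10*1/4*127 = -5/2*127 = -635/2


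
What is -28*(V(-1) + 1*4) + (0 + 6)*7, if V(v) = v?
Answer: -42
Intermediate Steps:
-28*(V(-1) + 1*4) + (0 + 6)*7 = -28*(-1 + 1*4) + (0 + 6)*7 = -28*(-1 + 4) + 6*7 = -28*3 + 42 = -84 + 42 = -42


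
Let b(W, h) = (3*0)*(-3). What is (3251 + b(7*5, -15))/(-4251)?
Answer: -3251/4251 ≈ -0.76476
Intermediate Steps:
b(W, h) = 0 (b(W, h) = 0*(-3) = 0)
(3251 + b(7*5, -15))/(-4251) = (3251 + 0)/(-4251) = 3251*(-1/4251) = -3251/4251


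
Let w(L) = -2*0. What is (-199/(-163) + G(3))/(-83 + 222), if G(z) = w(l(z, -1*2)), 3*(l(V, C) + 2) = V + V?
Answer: 199/22657 ≈ 0.0087832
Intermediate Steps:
l(V, C) = -2 + 2*V/3 (l(V, C) = -2 + (V + V)/3 = -2 + (2*V)/3 = -2 + 2*V/3)
w(L) = 0
G(z) = 0
(-199/(-163) + G(3))/(-83 + 222) = (-199/(-163) + 0)/(-83 + 222) = (-199*(-1/163) + 0)/139 = (199/163 + 0)*(1/139) = (199/163)*(1/139) = 199/22657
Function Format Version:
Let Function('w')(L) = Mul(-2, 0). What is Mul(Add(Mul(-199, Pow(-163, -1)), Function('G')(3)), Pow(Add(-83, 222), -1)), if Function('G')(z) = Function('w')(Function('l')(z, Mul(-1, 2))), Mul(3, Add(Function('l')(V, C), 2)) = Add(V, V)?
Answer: Rational(199, 22657) ≈ 0.0087832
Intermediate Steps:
Function('l')(V, C) = Add(-2, Mul(Rational(2, 3), V)) (Function('l')(V, C) = Add(-2, Mul(Rational(1, 3), Add(V, V))) = Add(-2, Mul(Rational(1, 3), Mul(2, V))) = Add(-2, Mul(Rational(2, 3), V)))
Function('w')(L) = 0
Function('G')(z) = 0
Mul(Add(Mul(-199, Pow(-163, -1)), Function('G')(3)), Pow(Add(-83, 222), -1)) = Mul(Add(Mul(-199, Pow(-163, -1)), 0), Pow(Add(-83, 222), -1)) = Mul(Add(Mul(-199, Rational(-1, 163)), 0), Pow(139, -1)) = Mul(Add(Rational(199, 163), 0), Rational(1, 139)) = Mul(Rational(199, 163), Rational(1, 139)) = Rational(199, 22657)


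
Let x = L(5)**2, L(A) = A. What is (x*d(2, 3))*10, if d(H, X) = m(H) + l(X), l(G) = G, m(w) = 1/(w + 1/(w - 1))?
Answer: 2500/3 ≈ 833.33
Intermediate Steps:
m(w) = 1/(w + 1/(-1 + w))
d(H, X) = X + (-1 + H)/(1 + H**2 - H) (d(H, X) = (-1 + H)/(1 + H**2 - H) + X = X + (-1 + H)/(1 + H**2 - H))
x = 25 (x = 5**2 = 25)
(x*d(2, 3))*10 = (25*((-1 + 2 + 3*(1 + 2**2 - 1*2))/(1 + 2**2 - 1*2)))*10 = (25*((-1 + 2 + 3*(1 + 4 - 2))/(1 + 4 - 2)))*10 = (25*((-1 + 2 + 3*3)/3))*10 = (25*((-1 + 2 + 9)/3))*10 = (25*((1/3)*10))*10 = (25*(10/3))*10 = (250/3)*10 = 2500/3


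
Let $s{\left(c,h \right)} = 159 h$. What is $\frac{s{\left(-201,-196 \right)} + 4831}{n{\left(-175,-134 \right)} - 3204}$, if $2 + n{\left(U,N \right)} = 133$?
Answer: $\frac{26333}{3073} \approx 8.5692$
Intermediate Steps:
$n{\left(U,N \right)} = 131$ ($n{\left(U,N \right)} = -2 + 133 = 131$)
$\frac{s{\left(-201,-196 \right)} + 4831}{n{\left(-175,-134 \right)} - 3204} = \frac{159 \left(-196\right) + 4831}{131 - 3204} = \frac{-31164 + 4831}{-3073} = \left(-26333\right) \left(- \frac{1}{3073}\right) = \frac{26333}{3073}$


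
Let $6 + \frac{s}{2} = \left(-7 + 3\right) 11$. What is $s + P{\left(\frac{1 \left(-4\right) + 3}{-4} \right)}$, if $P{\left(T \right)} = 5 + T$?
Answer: $- \frac{379}{4} \approx -94.75$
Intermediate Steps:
$s = -100$ ($s = -12 + 2 \left(-7 + 3\right) 11 = -12 + 2 \left(\left(-4\right) 11\right) = -12 + 2 \left(-44\right) = -12 - 88 = -100$)
$s + P{\left(\frac{1 \left(-4\right) + 3}{-4} \right)} = -100 + \left(5 + \frac{1 \left(-4\right) + 3}{-4}\right) = -100 + \left(5 + \left(-4 + 3\right) \left(- \frac{1}{4}\right)\right) = -100 + \left(5 - - \frac{1}{4}\right) = -100 + \left(5 + \frac{1}{4}\right) = -100 + \frac{21}{4} = - \frac{379}{4}$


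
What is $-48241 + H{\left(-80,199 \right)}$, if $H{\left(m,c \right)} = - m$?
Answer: $-48161$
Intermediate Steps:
$-48241 + H{\left(-80,199 \right)} = -48241 - -80 = -48241 + 80 = -48161$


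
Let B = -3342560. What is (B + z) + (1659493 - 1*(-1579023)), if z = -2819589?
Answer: -2923633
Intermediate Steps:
(B + z) + (1659493 - 1*(-1579023)) = (-3342560 - 2819589) + (1659493 - 1*(-1579023)) = -6162149 + (1659493 + 1579023) = -6162149 + 3238516 = -2923633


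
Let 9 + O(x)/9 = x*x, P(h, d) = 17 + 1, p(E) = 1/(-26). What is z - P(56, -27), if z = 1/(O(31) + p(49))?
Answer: -4009780/222767 ≈ -18.000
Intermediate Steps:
p(E) = -1/26
P(h, d) = 18
O(x) = -81 + 9*x² (O(x) = -81 + 9*(x*x) = -81 + 9*x²)
z = 26/222767 (z = 1/((-81 + 9*31²) - 1/26) = 1/((-81 + 9*961) - 1/26) = 1/((-81 + 8649) - 1/26) = 1/(8568 - 1/26) = 1/(222767/26) = 26/222767 ≈ 0.00011671)
z - P(56, -27) = 26/222767 - 1*18 = 26/222767 - 18 = -4009780/222767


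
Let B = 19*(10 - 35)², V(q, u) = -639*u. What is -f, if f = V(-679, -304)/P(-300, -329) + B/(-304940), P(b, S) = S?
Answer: 11848066303/20065052 ≈ 590.48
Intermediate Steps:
B = 11875 (B = 19*(-25)² = 19*625 = 11875)
f = -11848066303/20065052 (f = -639*(-304)/(-329) + 11875/(-304940) = 194256*(-1/329) + 11875*(-1/304940) = -194256/329 - 2375/60988 = -11848066303/20065052 ≈ -590.48)
-f = -1*(-11848066303/20065052) = 11848066303/20065052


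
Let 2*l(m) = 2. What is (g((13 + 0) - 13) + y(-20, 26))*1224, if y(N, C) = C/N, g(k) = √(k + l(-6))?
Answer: -1836/5 ≈ -367.20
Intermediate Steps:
l(m) = 1 (l(m) = (½)*2 = 1)
g(k) = √(1 + k) (g(k) = √(k + 1) = √(1 + k))
(g((13 + 0) - 13) + y(-20, 26))*1224 = (√(1 + ((13 + 0) - 13)) + 26/(-20))*1224 = (√(1 + (13 - 13)) + 26*(-1/20))*1224 = (√(1 + 0) - 13/10)*1224 = (√1 - 13/10)*1224 = (1 - 13/10)*1224 = -3/10*1224 = -1836/5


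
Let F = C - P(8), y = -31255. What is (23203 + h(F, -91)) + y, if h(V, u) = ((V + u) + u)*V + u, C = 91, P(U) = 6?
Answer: -16388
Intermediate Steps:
F = 85 (F = 91 - 1*6 = 91 - 6 = 85)
h(V, u) = u + V*(V + 2*u) (h(V, u) = (V + 2*u)*V + u = V*(V + 2*u) + u = u + V*(V + 2*u))
(23203 + h(F, -91)) + y = (23203 + (-91 + 85² + 2*85*(-91))) - 31255 = (23203 + (-91 + 7225 - 15470)) - 31255 = (23203 - 8336) - 31255 = 14867 - 31255 = -16388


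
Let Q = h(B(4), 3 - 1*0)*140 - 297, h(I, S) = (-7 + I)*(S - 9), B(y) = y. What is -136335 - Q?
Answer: -138558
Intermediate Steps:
h(I, S) = (-9 + S)*(-7 + I) (h(I, S) = (-7 + I)*(-9 + S) = (-9 + S)*(-7 + I))
Q = 2223 (Q = (63 - 9*4 - 7*(3 - 1*0) + 4*(3 - 1*0))*140 - 297 = (63 - 36 - 7*(3 + 0) + 4*(3 + 0))*140 - 297 = (63 - 36 - 7*3 + 4*3)*140 - 297 = (63 - 36 - 21 + 12)*140 - 297 = 18*140 - 297 = 2520 - 297 = 2223)
-136335 - Q = -136335 - 1*2223 = -136335 - 2223 = -138558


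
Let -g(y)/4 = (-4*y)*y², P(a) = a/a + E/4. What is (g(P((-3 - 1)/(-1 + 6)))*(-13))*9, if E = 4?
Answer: -14976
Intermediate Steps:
P(a) = 2 (P(a) = a/a + 4/4 = 1 + 4*(¼) = 1 + 1 = 2)
g(y) = 16*y³ (g(y) = -4*(-4*y)*y² = -(-16)*y³ = 16*y³)
(g(P((-3 - 1)/(-1 + 6)))*(-13))*9 = ((16*2³)*(-13))*9 = ((16*8)*(-13))*9 = (128*(-13))*9 = -1664*9 = -14976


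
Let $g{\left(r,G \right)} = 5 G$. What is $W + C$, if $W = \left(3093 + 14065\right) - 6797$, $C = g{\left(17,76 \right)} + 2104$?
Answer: $12845$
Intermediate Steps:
$C = 2484$ ($C = 5 \cdot 76 + 2104 = 380 + 2104 = 2484$)
$W = 10361$ ($W = 17158 - 6797 = 10361$)
$W + C = 10361 + 2484 = 12845$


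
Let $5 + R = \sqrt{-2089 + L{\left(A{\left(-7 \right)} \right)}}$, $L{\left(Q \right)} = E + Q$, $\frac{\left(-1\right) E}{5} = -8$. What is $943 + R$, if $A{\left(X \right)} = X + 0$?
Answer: $938 + 2 i \sqrt{514} \approx 938.0 + 45.343 i$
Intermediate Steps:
$E = 40$ ($E = \left(-5\right) \left(-8\right) = 40$)
$A{\left(X \right)} = X$
$L{\left(Q \right)} = 40 + Q$
$R = -5 + 2 i \sqrt{514}$ ($R = -5 + \sqrt{-2089 + \left(40 - 7\right)} = -5 + \sqrt{-2089 + 33} = -5 + \sqrt{-2056} = -5 + 2 i \sqrt{514} \approx -5.0 + 45.343 i$)
$943 + R = 943 - \left(5 - 2 i \sqrt{514}\right) = 938 + 2 i \sqrt{514}$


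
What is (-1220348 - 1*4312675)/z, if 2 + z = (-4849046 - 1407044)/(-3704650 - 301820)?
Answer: 2216789065881/175685 ≈ 1.2618e+7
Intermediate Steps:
z = -175685/400647 (z = -2 + (-4849046 - 1407044)/(-3704650 - 301820) = -2 - 6256090/(-4006470) = -2 - 6256090*(-1/4006470) = -2 + 625609/400647 = -175685/400647 ≈ -0.43850)
(-1220348 - 1*4312675)/z = (-1220348 - 1*4312675)/(-175685/400647) = (-1220348 - 4312675)*(-400647/175685) = -5533023*(-400647/175685) = 2216789065881/175685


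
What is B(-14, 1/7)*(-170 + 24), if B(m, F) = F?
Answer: -146/7 ≈ -20.857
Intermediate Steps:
B(-14, 1/7)*(-170 + 24) = (-170 + 24)/7 = (⅐)*(-146) = -146/7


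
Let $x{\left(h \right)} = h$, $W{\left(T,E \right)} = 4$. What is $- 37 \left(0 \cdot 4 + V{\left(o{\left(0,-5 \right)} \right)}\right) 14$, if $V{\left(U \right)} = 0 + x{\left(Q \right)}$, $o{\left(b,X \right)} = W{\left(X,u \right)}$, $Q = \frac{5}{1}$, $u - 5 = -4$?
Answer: $-2590$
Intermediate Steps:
$u = 1$ ($u = 5 - 4 = 1$)
$Q = 5$ ($Q = 5 \cdot 1 = 5$)
$o{\left(b,X \right)} = 4$
$V{\left(U \right)} = 5$ ($V{\left(U \right)} = 0 + 5 = 5$)
$- 37 \left(0 \cdot 4 + V{\left(o{\left(0,-5 \right)} \right)}\right) 14 = - 37 \left(0 \cdot 4 + 5\right) 14 = - 37 \left(0 + 5\right) 14 = \left(-37\right) 5 \cdot 14 = \left(-185\right) 14 = -2590$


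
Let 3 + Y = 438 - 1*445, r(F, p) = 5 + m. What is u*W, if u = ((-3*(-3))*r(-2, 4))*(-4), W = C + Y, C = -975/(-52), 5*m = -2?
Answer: -1449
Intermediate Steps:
m = -⅖ (m = (⅕)*(-2) = -⅖ ≈ -0.40000)
r(F, p) = 23/5 (r(F, p) = 5 - ⅖ = 23/5)
C = 75/4 (C = -975*(-1/52) = 75/4 ≈ 18.750)
Y = -10 (Y = -3 + (438 - 1*445) = -3 + (438 - 445) = -3 - 7 = -10)
W = 35/4 (W = 75/4 - 10 = 35/4 ≈ 8.7500)
u = -828/5 (u = (-3*(-3)*(23/5))*(-4) = (9*(23/5))*(-4) = (207/5)*(-4) = -828/5 ≈ -165.60)
u*W = -828/5*35/4 = -1449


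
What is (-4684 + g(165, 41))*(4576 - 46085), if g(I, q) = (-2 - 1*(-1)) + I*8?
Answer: 139677785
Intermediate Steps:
g(I, q) = -1 + 8*I (g(I, q) = (-2 + 1) + 8*I = -1 + 8*I)
(-4684 + g(165, 41))*(4576 - 46085) = (-4684 + (-1 + 8*165))*(4576 - 46085) = (-4684 + (-1 + 1320))*(-41509) = (-4684 + 1319)*(-41509) = -3365*(-41509) = 139677785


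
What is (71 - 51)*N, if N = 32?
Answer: 640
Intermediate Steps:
(71 - 51)*N = (71 - 51)*32 = 20*32 = 640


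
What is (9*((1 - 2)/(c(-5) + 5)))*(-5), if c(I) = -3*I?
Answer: 9/4 ≈ 2.2500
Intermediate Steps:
(9*((1 - 2)/(c(-5) + 5)))*(-5) = (9*((1 - 2)/(-3*(-5) + 5)))*(-5) = (9*(-1/(15 + 5)))*(-5) = (9*(-1/20))*(-5) = -9/20*(-5) = 9/4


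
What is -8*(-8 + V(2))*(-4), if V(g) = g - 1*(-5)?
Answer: -32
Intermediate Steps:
V(g) = 5 + g (V(g) = g + 5 = 5 + g)
-8*(-8 + V(2))*(-4) = -8*(-8 + (5 + 2))*(-4) = -8*(-8 + 7)*(-4) = -(-8)*(-4) = -8*4 = -32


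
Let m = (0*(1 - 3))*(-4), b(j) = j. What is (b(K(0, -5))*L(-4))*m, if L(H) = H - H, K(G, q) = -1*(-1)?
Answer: 0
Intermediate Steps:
K(G, q) = 1
L(H) = 0
m = 0 (m = (0*(-2))*(-4) = 0*(-4) = 0)
(b(K(0, -5))*L(-4))*m = (1*0)*0 = 0*0 = 0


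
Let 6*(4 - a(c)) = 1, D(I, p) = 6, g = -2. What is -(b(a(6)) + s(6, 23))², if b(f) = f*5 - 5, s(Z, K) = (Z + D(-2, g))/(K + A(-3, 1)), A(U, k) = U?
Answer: -196249/900 ≈ -218.05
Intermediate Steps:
a(c) = 23/6 (a(c) = 4 - ⅙*1 = 4 - ⅙ = 23/6)
s(Z, K) = (6 + Z)/(-3 + K) (s(Z, K) = (Z + 6)/(K - 3) = (6 + Z)/(-3 + K))
b(f) = -5 + 5*f (b(f) = 5*f - 5 = -5 + 5*f)
-(b(a(6)) + s(6, 23))² = -((-5 + 5*(23/6)) + (6 + 6)/(-3 + 23))² = -((-5 + 115/6) + 12/20)² = -(85/6 + (1/20)*12)² = -(85/6 + ⅗)² = -(443/30)² = -1*196249/900 = -196249/900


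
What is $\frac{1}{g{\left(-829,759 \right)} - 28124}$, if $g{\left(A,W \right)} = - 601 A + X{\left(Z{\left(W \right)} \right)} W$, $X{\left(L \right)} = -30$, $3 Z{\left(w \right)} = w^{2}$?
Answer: $\frac{1}{447335} \approx 2.2355 \cdot 10^{-6}$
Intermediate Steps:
$Z{\left(w \right)} = \frac{w^{2}}{3}$
$g{\left(A,W \right)} = - 601 A - 30 W$
$\frac{1}{g{\left(-829,759 \right)} - 28124} = \frac{1}{\left(\left(-601\right) \left(-829\right) - 22770\right) - 28124} = \frac{1}{\left(498229 - 22770\right) - 28124} = \frac{1}{475459 - 28124} = \frac{1}{447335}$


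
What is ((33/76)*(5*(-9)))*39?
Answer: -57915/76 ≈ -762.04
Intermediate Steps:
((33/76)*(5*(-9)))*39 = ((33*(1/76))*(-45))*39 = ((33/76)*(-45))*39 = -1485/76*39 = -57915/76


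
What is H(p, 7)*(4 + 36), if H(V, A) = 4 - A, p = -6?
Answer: -120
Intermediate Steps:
H(p, 7)*(4 + 36) = (4 - 1*7)*(4 + 36) = (4 - 7)*40 = -3*40 = -120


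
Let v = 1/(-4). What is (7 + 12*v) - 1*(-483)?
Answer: 487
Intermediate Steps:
v = -¼ (v = 1*(-¼) = -¼ ≈ -0.25000)
(7 + 12*v) - 1*(-483) = (7 + 12*(-¼)) - 1*(-483) = (7 - 3) + 483 = 4 + 483 = 487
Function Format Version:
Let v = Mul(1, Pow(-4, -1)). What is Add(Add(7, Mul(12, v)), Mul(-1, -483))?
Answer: 487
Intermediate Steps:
v = Rational(-1, 4) (v = Mul(1, Rational(-1, 4)) = Rational(-1, 4) ≈ -0.25000)
Add(Add(7, Mul(12, v)), Mul(-1, -483)) = Add(Add(7, Mul(12, Rational(-1, 4))), Mul(-1, -483)) = Add(Add(7, -3), 483) = Add(4, 483) = 487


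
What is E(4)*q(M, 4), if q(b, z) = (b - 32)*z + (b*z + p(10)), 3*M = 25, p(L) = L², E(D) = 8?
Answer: 928/3 ≈ 309.33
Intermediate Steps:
M = 25/3 (M = (⅓)*25 = 25/3 ≈ 8.3333)
q(b, z) = 100 + b*z + z*(-32 + b) (q(b, z) = (b - 32)*z + (b*z + 10²) = (-32 + b)*z + (b*z + 100) = z*(-32 + b) + (100 + b*z) = 100 + b*z + z*(-32 + b))
E(4)*q(M, 4) = 8*(100 - 32*4 + 2*(25/3)*4) = 8*(100 - 128 + 200/3) = 8*(116/3) = 928/3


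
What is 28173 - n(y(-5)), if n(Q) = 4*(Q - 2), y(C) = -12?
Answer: 28229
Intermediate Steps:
n(Q) = -8 + 4*Q (n(Q) = 4*(-2 + Q) = -8 + 4*Q)
28173 - n(y(-5)) = 28173 - (-8 + 4*(-12)) = 28173 - (-8 - 48) = 28173 - 1*(-56) = 28173 + 56 = 28229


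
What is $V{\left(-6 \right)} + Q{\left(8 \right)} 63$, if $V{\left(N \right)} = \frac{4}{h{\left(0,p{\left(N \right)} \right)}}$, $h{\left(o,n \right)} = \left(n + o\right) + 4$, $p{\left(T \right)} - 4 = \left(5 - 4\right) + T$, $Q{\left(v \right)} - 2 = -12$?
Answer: $- \frac{1886}{3} \approx -628.67$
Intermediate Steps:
$Q{\left(v \right)} = -10$ ($Q{\left(v \right)} = 2 - 12 = -10$)
$p{\left(T \right)} = 5 + T$ ($p{\left(T \right)} = 4 + \left(\left(5 - 4\right) + T\right) = 4 + \left(1 + T\right) = 5 + T$)
$h{\left(o,n \right)} = 4 + n + o$
$V{\left(N \right)} = \frac{4}{9 + N}$ ($V{\left(N \right)} = \frac{4}{4 + \left(5 + N\right) + 0} = \frac{4}{9 + N}$)
$V{\left(-6 \right)} + Q{\left(8 \right)} 63 = \frac{4}{9 - 6} - 630 = \frac{4}{3} - 630 = - \frac{1886}{3}$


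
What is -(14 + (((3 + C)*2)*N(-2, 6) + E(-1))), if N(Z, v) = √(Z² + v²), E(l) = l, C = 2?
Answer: -13 - 20*√10 ≈ -76.246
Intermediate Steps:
-(14 + (((3 + C)*2)*N(-2, 6) + E(-1))) = -(14 + (((3 + 2)*2)*√((-2)² + 6²) - 1)) = -(14 + ((5*2)*√(4 + 36) - 1)) = -(14 + (10*√40 - 1)) = -(14 + (10*(2*√10) - 1)) = -(14 + (20*√10 - 1)) = -(14 + (-1 + 20*√10)) = -(13 + 20*√10) = -13 - 20*√10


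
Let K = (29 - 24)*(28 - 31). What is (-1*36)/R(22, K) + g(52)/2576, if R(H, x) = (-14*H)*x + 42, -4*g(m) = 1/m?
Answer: -21875/2832128 ≈ -0.0077239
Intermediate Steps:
g(m) = -1/(4*m)
K = -15 (K = 5*(-3) = -15)
R(H, x) = 42 - 14*H*x (R(H, x) = -14*H*x + 42 = 42 - 14*H*x)
(-1*36)/R(22, K) + g(52)/2576 = (-1*36)/(42 - 14*22*(-15)) - ¼/52/2576 = -36/(42 + 4620) - ¼*1/52*(1/2576) = -36/4662 - 1/208*1/2576 = -36*1/4662 - 1/535808 = -2/259 - 1/535808 = -21875/2832128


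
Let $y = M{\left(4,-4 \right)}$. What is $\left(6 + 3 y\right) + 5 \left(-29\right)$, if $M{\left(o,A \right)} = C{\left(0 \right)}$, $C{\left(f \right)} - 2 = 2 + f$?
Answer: $-127$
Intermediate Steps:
$C{\left(f \right)} = 4 + f$ ($C{\left(f \right)} = 2 + \left(2 + f\right) = 4 + f$)
$M{\left(o,A \right)} = 4$ ($M{\left(o,A \right)} = 4 + 0 = 4$)
$y = 4$
$\left(6 + 3 y\right) + 5 \left(-29\right) = \left(6 + 3 \cdot 4\right) + 5 \left(-29\right) = \left(6 + 12\right) - 145 = 18 - 145 = -127$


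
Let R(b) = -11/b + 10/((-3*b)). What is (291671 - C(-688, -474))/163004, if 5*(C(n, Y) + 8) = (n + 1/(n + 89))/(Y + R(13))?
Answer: 8093260949819/4522900921210 ≈ 1.7894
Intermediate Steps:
R(b) = -43/(3*b) (R(b) = -11/b + 10*(-1/(3*b)) = -11/b - 10/(3*b) = -43/(3*b))
C(n, Y) = -8 + (n + 1/(89 + n))/(5*(-43/39 + Y)) (C(n, Y) = -8 + ((n + 1/(n + 89))/(Y - 43/3/13))/5 = -8 + ((n + 1/(89 + n))/(Y - 43/3*1/13))/5 = -8 + ((n + 1/(89 + n))/(Y - 43/39))/5 = -8 + ((n + 1/(89 + n))/(-43/39 + Y))/5 = -8 + (n + 1/(89 + n))/(5*(-43/39 + Y)))
(291671 - C(-688, -474))/163004 = (291671 - (153119 - 138840*(-474) + 39*(-688)**2 + 5191*(-688) - 1560*(-474)*(-688))/(5*(-3827 - 43*(-688) + 3471*(-474) + 39*(-474)*(-688))))/163004 = (291671 - (153119 + 65810160 + 39*473344 - 3571408 - 508734720)/(5*(-3827 + 29584 - 1645254 + 12718368)))*(1/163004) = (291671 - (153119 + 65810160 + 18460416 - 3571408 - 508734720)/(5*11098871))*(1/163004) = (291671 - (-427882433)/(5*11098871))*(1/163004) = (291671 - 1*(-427882433/55494355))*(1/163004) = (291671 + 427882433/55494355)*(1/163004) = (16186521899638/55494355)*(1/163004) = 8093260949819/4522900921210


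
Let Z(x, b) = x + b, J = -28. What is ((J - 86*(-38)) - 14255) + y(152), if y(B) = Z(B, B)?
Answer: -10711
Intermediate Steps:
Z(x, b) = b + x
y(B) = 2*B (y(B) = B + B = 2*B)
((J - 86*(-38)) - 14255) + y(152) = ((-28 - 86*(-38)) - 14255) + 2*152 = ((-28 + 3268) - 14255) + 304 = (3240 - 14255) + 304 = -11015 + 304 = -10711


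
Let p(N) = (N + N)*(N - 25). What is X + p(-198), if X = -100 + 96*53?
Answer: 93296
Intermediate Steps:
X = 4988 (X = -100 + 5088 = 4988)
p(N) = 2*N*(-25 + N) (p(N) = (2*N)*(-25 + N) = 2*N*(-25 + N))
X + p(-198) = 4988 + 2*(-198)*(-25 - 198) = 4988 + 2*(-198)*(-223) = 4988 + 88308 = 93296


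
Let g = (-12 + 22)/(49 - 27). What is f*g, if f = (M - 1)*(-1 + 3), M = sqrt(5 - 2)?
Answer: -10/11 + 10*sqrt(3)/11 ≈ 0.66550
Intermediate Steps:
M = sqrt(3) ≈ 1.7320
g = 5/11 (g = 10/22 = 10*(1/22) = 5/11 ≈ 0.45455)
f = -2 + 2*sqrt(3) (f = (sqrt(3) - 1)*(-1 + 3) = (-1 + sqrt(3))*2 = -2 + 2*sqrt(3) ≈ 1.4641)
f*g = (-2 + 2*sqrt(3))*(5/11) = -10/11 + 10*sqrt(3)/11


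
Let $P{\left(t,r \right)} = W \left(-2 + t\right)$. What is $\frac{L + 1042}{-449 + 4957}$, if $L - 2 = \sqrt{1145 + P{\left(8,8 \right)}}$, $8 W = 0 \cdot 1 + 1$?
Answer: $\frac{261}{1127} + \frac{\sqrt{4583}}{9016} \approx 0.2391$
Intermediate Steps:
$W = \frac{1}{8}$ ($W = \frac{0 \cdot 1 + 1}{8} = \frac{0 + 1}{8} = \frac{1}{8} \cdot 1 = \frac{1}{8} \approx 0.125$)
$P{\left(t,r \right)} = - \frac{1}{4} + \frac{t}{8}$ ($P{\left(t,r \right)} = \frac{-2 + t}{8} = - \frac{1}{4} + \frac{t}{8}$)
$L = 2 + \frac{\sqrt{4583}}{2}$ ($L = 2 + \sqrt{1145 + \left(- \frac{1}{4} + \frac{1}{8} \cdot 8\right)} = 2 + \sqrt{1145 + \left(- \frac{1}{4} + 1\right)} = 2 + \sqrt{1145 + \frac{3}{4}} = 2 + \sqrt{\frac{4583}{4}} = 2 + \frac{\sqrt{4583}}{2} \approx 35.849$)
$\frac{L + 1042}{-449 + 4957} = \frac{\left(2 + \frac{\sqrt{4583}}{2}\right) + 1042}{-449 + 4957} = \frac{1044 + \frac{\sqrt{4583}}{2}}{4508} = \left(1044 + \frac{\sqrt{4583}}{2}\right) \frac{1}{4508} = \frac{261}{1127} + \frac{\sqrt{4583}}{9016}$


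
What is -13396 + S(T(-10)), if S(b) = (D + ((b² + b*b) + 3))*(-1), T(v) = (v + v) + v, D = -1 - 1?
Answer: -15197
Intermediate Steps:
D = -2
T(v) = 3*v (T(v) = 2*v + v = 3*v)
S(b) = -1 - 2*b² (S(b) = (-2 + ((b² + b*b) + 3))*(-1) = (-2 + ((b² + b²) + 3))*(-1) = (-2 + (2*b² + 3))*(-1) = (-2 + (3 + 2*b²))*(-1) = (1 + 2*b²)*(-1) = -1 - 2*b²)
-13396 + S(T(-10)) = -13396 + (-1 - 2*(3*(-10))²) = -13396 + (-1 - 2*(-30)²) = -13396 + (-1 - 2*900) = -13396 + (-1 - 1800) = -13396 - 1801 = -15197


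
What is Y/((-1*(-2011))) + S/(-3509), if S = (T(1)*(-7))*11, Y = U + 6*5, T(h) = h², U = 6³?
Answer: 92551/641509 ≈ 0.14427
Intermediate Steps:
U = 216
Y = 246 (Y = 216 + 6*5 = 216 + 30 = 246)
S = -77 (S = (1²*(-7))*11 = (1*(-7))*11 = -7*11 = -77)
Y/((-1*(-2011))) + S/(-3509) = 246/((-1*(-2011))) - 77/(-3509) = 246/2011 - 77*(-1/3509) = 246*(1/2011) + 7/319 = 246/2011 + 7/319 = 92551/641509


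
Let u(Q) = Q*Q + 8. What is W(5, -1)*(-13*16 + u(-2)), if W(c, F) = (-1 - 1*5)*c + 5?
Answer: 4900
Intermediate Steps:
u(Q) = 8 + Q² (u(Q) = Q² + 8 = 8 + Q²)
W(c, F) = 5 - 6*c (W(c, F) = (-1 - 5)*c + 5 = -6*c + 5 = 5 - 6*c)
W(5, -1)*(-13*16 + u(-2)) = (5 - 6*5)*(-13*16 + (8 + (-2)²)) = (5 - 30)*(-208 + (8 + 4)) = -25*(-208 + 12) = -25*(-196) = 4900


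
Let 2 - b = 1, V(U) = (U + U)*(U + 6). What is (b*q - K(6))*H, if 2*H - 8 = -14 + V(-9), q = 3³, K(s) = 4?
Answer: 552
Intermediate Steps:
V(U) = 2*U*(6 + U) (V(U) = (2*U)*(6 + U) = 2*U*(6 + U))
q = 27
b = 1 (b = 2 - 1*1 = 2 - 1 = 1)
H = 24 (H = 4 + (-14 + 2*(-9)*(6 - 9))/2 = 4 + (-14 + 2*(-9)*(-3))/2 = 4 + (-14 + 54)/2 = 4 + (½)*40 = 4 + 20 = 24)
(b*q - K(6))*H = (1*27 - 1*4)*24 = (27 - 4)*24 = 23*24 = 552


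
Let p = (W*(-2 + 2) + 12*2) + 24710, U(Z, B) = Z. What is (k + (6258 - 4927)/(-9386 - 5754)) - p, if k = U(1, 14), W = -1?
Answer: -374458951/15140 ≈ -24733.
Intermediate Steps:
p = 24734 (p = (-(-2 + 2) + 12*2) + 24710 = (-1*0 + 24) + 24710 = (0 + 24) + 24710 = 24 + 24710 = 24734)
k = 1
(k + (6258 - 4927)/(-9386 - 5754)) - p = (1 + (6258 - 4927)/(-9386 - 5754)) - 1*24734 = (1 + 1331/(-15140)) - 24734 = (1 + 1331*(-1/15140)) - 24734 = (1 - 1331/15140) - 24734 = 13809/15140 - 24734 = -374458951/15140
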